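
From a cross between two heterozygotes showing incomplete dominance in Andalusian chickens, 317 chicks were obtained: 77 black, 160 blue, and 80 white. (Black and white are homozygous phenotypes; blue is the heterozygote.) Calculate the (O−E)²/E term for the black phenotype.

0.064

With incomplete dominance, a heterozygote × heterozygote cross gives a 1:2:1 phenotypic ratio.
The 1:2:1 ratio has 4 parts, so with N = 317 the expected counts are:
  black: 317 × 1/4 = 79.25
  blue: 317 × 2/4 = 158.5
  white: 317 × 1/4 = 79.25
Contribution of black: (77 − 79.25)² / 79.25 = 0.0639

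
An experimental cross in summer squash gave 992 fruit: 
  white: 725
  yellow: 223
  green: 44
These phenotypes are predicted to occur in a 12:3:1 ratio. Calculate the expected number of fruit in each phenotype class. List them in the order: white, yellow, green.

Under the 12:3:1 hypothesis (Σ ratio = 16, N = 992):
  white: 992 × 12/16 = 744
  yellow: 992 × 3/16 = 186
  green: 992 × 1/16 = 62

744, 186, 62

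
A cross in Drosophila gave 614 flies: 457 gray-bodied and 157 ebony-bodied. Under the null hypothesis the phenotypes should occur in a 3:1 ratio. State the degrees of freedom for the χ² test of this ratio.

A goodness-of-fit test with 2 phenotype classes has df = 2 − 1 = 1.

1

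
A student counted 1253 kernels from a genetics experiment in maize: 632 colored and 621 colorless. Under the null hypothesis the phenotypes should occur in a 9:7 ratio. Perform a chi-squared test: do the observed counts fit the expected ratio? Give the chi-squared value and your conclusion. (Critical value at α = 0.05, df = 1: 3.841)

Total ratio parts = 16. Expected numbers out of 1253:
  colored: 1253 × 9/16 = 704.8125
  colorless: 1253 × 7/16 = 548.1875
χ² = Σ (O − E)² / E
  colored: (632 − 704.8125)² / 704.8125 = 7.5221
  colorless: (621 − 548.1875)² / 548.1875 = 9.6713
χ² = 7.5221 + 9.6713 = 17.1934 ≈ 17.193
Degrees of freedom = 2 − 1 = 1; critical value at α = 0.05 is 3.841.
Since 17.193 > 3.841, we reject the null hypothesis — the data do not fit the 9:7 ratio.

17.193; not consistent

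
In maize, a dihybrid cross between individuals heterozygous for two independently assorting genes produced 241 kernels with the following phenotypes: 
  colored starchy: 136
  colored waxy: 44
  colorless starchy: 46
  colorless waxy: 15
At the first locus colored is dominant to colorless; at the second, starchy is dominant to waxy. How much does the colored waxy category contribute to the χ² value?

A dihybrid F₂ with independent assortment and complete dominance at both loci gives a 9:3:3:1 phenotypic ratio.
Expected counts for N = 241 under a 9:3:3:1 ratio (total parts = 16):
  colored starchy: 241 × 9/16 = 135.5625
  colored waxy: 241 × 3/16 = 45.1875
  colorless starchy: 241 × 3/16 = 45.1875
  colorless waxy: 241 × 1/16 = 15.0625
Contribution of colored waxy: (44 − 45.1875)² / 45.1875 = 0.0312

0.031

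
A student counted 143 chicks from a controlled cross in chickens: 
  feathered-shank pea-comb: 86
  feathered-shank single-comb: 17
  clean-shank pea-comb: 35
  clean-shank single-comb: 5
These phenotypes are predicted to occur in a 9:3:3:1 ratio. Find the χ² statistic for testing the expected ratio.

Expected counts for N = 143 under a 9:3:3:1 ratio (total parts = 16):
  feathered-shank pea-comb: 143 × 9/16 = 80.4375
  feathered-shank single-comb: 143 × 3/16 = 26.8125
  clean-shank pea-comb: 143 × 3/16 = 26.8125
  clean-shank single-comb: 143 × 1/16 = 8.9375
χ² = Σ (O − E)² / E
  feathered-shank pea-comb: (86 − 80.4375)² / 80.4375 = 0.3847
  feathered-shank single-comb: (17 − 26.8125)² / 26.8125 = 3.5911
  clean-shank pea-comb: (35 − 26.8125)² / 26.8125 = 2.5001
  clean-shank single-comb: (5 − 8.9375)² / 8.9375 = 1.7347
χ² = 0.3847 + 3.5911 + 2.5001 + 1.7347 = 8.2106 ≈ 8.211

8.211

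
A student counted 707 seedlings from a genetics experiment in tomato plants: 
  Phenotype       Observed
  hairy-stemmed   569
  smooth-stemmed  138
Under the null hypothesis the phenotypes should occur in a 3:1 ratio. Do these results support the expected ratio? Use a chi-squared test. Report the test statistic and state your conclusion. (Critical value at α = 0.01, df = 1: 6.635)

Total ratio parts = 4. Expected numbers out of 707:
  hairy-stemmed: 707 × 3/4 = 530.25
  smooth-stemmed: 707 × 1/4 = 176.75
χ² = Σ (O − E)² / E
  hairy-stemmed: (569 − 530.25)² / 530.25 = 2.8318
  smooth-stemmed: (138 − 176.75)² / 176.75 = 8.4954
χ² = 2.8318 + 8.4954 = 11.3272 ≈ 11.327
Degrees of freedom = 2 − 1 = 1; critical value at α = 0.01 is 6.635.
Since 11.327 > 6.635, we reject the null hypothesis — the data do not fit the 3:1 ratio.

11.327; not consistent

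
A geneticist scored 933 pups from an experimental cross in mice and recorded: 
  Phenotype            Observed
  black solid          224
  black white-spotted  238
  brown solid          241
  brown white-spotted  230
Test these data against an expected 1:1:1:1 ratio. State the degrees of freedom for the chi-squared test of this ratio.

A goodness-of-fit test with 4 phenotype classes has df = 4 − 1 = 3.

3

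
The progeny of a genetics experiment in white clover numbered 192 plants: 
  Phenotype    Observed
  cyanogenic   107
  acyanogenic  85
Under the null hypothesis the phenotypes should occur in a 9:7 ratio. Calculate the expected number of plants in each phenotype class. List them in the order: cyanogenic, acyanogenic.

108, 84

Total ratio parts = 16. Expected numbers out of 192:
  cyanogenic: 192 × 9/16 = 108
  acyanogenic: 192 × 7/16 = 84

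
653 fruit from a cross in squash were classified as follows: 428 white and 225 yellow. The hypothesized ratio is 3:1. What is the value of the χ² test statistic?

Total ratio parts = 4. Expected numbers out of 653:
  white: 653 × 3/4 = 489.75
  yellow: 653 × 1/4 = 163.25
χ² = Σ (O − E)² / E
  white: (428 − 489.75)² / 489.75 = 7.7857
  yellow: (225 − 163.25)² / 163.25 = 23.3572
χ² = 7.7857 + 23.3572 = 31.1429 ≈ 31.143

31.143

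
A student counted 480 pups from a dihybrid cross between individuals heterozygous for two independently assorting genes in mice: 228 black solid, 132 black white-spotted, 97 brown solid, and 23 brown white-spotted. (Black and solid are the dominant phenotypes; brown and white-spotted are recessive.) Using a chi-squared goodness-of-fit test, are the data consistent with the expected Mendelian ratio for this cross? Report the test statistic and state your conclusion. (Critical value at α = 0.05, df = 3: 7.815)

A dihybrid F₂ with independent assortment and complete dominance at both loci gives a 9:3:3:1 phenotypic ratio.
Expected counts for N = 480 under a 9:3:3:1 ratio (total parts = 16):
  black solid: 480 × 9/16 = 270
  black white-spotted: 480 × 3/16 = 90
  brown solid: 480 × 3/16 = 90
  brown white-spotted: 480 × 1/16 = 30
χ² = Σ (O − E)² / E
  black solid: (228 − 270)² / 270 = 6.5333
  black white-spotted: (132 − 90)² / 90 = 19.6000
  brown solid: (97 − 90)² / 90 = 0.5444
  brown white-spotted: (23 − 30)² / 30 = 1.6333
χ² = 6.5333 + 19.6000 + 0.5444 + 1.6333 = 28.311
Degrees of freedom = 4 − 1 = 3; critical value at α = 0.05 is 7.815.
Since 28.311 > 7.815, we reject the null hypothesis — the data do not fit the 9:3:3:1 ratio.

28.311; not consistent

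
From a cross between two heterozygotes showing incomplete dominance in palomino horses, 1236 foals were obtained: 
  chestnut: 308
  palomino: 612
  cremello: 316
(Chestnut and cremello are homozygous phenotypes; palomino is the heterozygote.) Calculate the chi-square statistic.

With incomplete dominance, a heterozygote × heterozygote cross gives a 1:2:1 phenotypic ratio.
Total ratio parts = 4. Expected numbers out of 1236:
  chestnut: 1236 × 1/4 = 309
  palomino: 1236 × 2/4 = 618
  cremello: 1236 × 1/4 = 309
χ² = Σ (O − E)² / E
  chestnut: (308 − 309)² / 309 = 0.0032
  palomino: (612 − 618)² / 618 = 0.0583
  cremello: (316 − 309)² / 309 = 0.1586
χ² = 0.0032 + 0.0583 + 0.1586 = 0.2201 ≈ 0.220

0.220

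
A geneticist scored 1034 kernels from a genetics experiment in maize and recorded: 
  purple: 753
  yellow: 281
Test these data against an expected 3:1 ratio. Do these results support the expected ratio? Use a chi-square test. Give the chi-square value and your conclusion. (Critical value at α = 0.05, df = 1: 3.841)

The 3:1 ratio has 4 parts, so with N = 1034 the expected counts are:
  purple: 1034 × 3/4 = 775.5
  yellow: 1034 × 1/4 = 258.5
χ² = Σ (O − E)² / E
  purple: (753 − 775.5)² / 775.5 = 0.6528
  yellow: (281 − 258.5)² / 258.5 = 1.9584
χ² = 0.6528 + 1.9584 = 2.6112 ≈ 2.611
Degrees of freedom = 2 − 1 = 1; critical value at α = 0.05 is 3.841.
Since 2.611 < 3.841, we fail to reject the null hypothesis — the data are consistent with the 3:1 ratio.

2.611; consistent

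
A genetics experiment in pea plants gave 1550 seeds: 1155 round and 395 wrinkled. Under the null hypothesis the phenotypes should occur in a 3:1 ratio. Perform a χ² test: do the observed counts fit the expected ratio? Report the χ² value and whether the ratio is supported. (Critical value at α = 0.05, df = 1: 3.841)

0.194; consistent

The 3:1 ratio has 4 parts, so with N = 1550 the expected counts are:
  round: 1550 × 3/4 = 1162.5
  wrinkled: 1550 × 1/4 = 387.5
χ² = Σ (O − E)² / E
  round: (1155 − 1162.5)² / 1162.5 = 0.0484
  wrinkled: (395 − 387.5)² / 387.5 = 0.1452
χ² = 0.0484 + 0.1452 = 0.1936 ≈ 0.194
Degrees of freedom = 2 − 1 = 1; critical value at α = 0.05 is 3.841.
Since 0.194 < 3.841, we fail to reject the null hypothesis — the data are consistent with the 3:1 ratio.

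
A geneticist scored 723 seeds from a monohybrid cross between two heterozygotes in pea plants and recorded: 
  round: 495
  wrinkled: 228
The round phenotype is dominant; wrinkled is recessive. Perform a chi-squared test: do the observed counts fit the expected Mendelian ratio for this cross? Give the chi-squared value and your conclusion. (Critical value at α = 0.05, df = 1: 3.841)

For a monohybrid cross between heterozygotes with complete dominance, the expected phenotypic ratio is 3:1.
Expected counts for N = 723 under a 3:1 ratio (total parts = 4):
  round: 723 × 3/4 = 542.25
  wrinkled: 723 × 1/4 = 180.75
χ² = Σ (O − E)² / E
  round: (495 − 542.25)² / 542.25 = 4.1172
  wrinkled: (228 − 180.75)² / 180.75 = 12.3517
χ² = 4.1172 + 12.3517 = 16.4689 ≈ 16.469
Degrees of freedom = 2 − 1 = 1; critical value at α = 0.05 is 3.841.
Since 16.469 > 3.841, we reject the null hypothesis — the data do not fit the 3:1 ratio.

16.469; not consistent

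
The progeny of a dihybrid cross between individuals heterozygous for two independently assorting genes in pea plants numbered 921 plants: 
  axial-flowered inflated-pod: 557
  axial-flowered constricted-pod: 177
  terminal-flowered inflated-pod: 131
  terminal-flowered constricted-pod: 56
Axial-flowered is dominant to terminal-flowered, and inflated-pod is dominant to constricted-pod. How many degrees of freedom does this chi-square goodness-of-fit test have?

3

A dihybrid F₂ with independent assortment and complete dominance at both loci gives a 9:3:3:1 phenotypic ratio.
A goodness-of-fit test with 4 phenotype classes has df = 4 − 1 = 3.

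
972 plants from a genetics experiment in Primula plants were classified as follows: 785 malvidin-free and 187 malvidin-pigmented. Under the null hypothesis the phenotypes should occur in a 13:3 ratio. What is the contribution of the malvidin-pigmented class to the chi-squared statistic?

Expected counts for N = 972 under a 13:3 ratio (total parts = 16):
  malvidin-free: 972 × 13/16 = 789.75
  malvidin-pigmented: 972 × 3/16 = 182.25
Contribution of malvidin-pigmented: (187 − 182.25)² / 182.25 = 0.1238

0.124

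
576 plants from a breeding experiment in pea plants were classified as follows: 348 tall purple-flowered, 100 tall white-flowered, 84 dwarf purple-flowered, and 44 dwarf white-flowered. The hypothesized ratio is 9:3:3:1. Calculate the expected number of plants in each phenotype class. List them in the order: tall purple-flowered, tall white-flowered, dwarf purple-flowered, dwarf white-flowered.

324, 108, 108, 36

Expected counts for N = 576 under a 9:3:3:1 ratio (total parts = 16):
  tall purple-flowered: 576 × 9/16 = 324
  tall white-flowered: 576 × 3/16 = 108
  dwarf purple-flowered: 576 × 3/16 = 108
  dwarf white-flowered: 576 × 1/16 = 36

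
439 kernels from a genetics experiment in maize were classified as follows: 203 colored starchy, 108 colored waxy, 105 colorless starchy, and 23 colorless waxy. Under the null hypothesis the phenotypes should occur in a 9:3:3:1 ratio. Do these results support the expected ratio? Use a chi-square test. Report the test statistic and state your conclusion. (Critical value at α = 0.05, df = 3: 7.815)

22.805; not consistent

Expected counts for N = 439 under a 9:3:3:1 ratio (total parts = 16):
  colored starchy: 439 × 9/16 = 246.9375
  colored waxy: 439 × 3/16 = 82.3125
  colorless starchy: 439 × 3/16 = 82.3125
  colorless waxy: 439 × 1/16 = 27.4375
χ² = Σ (O − E)² / E
  colored starchy: (203 − 246.9375)² / 246.9375 = 7.8178
  colored waxy: (108 − 82.3125)² / 82.3125 = 8.0164
  colorless starchy: (105 − 82.3125)² / 82.3125 = 6.2533
  colorless waxy: (23 − 27.4375)² / 27.4375 = 0.7177
χ² = 7.8178 + 8.0164 + 6.2533 + 0.7177 = 22.8052 ≈ 22.805
Degrees of freedom = 4 − 1 = 3; critical value at α = 0.05 is 7.815.
Since 22.805 > 7.815, we reject the null hypothesis — the data do not fit the 9:3:3:1 ratio.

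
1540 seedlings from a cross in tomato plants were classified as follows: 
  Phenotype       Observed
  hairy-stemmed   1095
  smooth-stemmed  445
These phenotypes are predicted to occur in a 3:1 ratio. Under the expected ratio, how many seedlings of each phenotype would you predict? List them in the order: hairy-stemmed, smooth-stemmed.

1155, 385

Total ratio parts = 4. Expected numbers out of 1540:
  hairy-stemmed: 1540 × 3/4 = 1155
  smooth-stemmed: 1540 × 1/4 = 385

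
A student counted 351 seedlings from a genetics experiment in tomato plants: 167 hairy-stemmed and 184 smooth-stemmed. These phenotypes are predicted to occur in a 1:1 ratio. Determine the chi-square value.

0.823

Total ratio parts = 2. Expected numbers out of 351:
  hairy-stemmed: 351 × 1/2 = 175.5
  smooth-stemmed: 351 × 1/2 = 175.5
χ² = Σ (O − E)² / E
  hairy-stemmed: (167 − 175.5)² / 175.5 = 0.4117
  smooth-stemmed: (184 − 175.5)² / 175.5 = 0.4117
χ² = 0.4117 + 0.4117 = 0.8234 ≈ 0.823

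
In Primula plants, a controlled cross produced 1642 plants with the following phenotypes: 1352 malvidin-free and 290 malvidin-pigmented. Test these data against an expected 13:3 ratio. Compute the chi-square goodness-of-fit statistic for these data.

1.277

Expected counts for N = 1642 under a 13:3 ratio (total parts = 16):
  malvidin-free: 1642 × 13/16 = 1334.125
  malvidin-pigmented: 1642 × 3/16 = 307.875
χ² = Σ (O − E)² / E
  malvidin-free: (1352 − 1334.125)² / 1334.125 = 0.2395
  malvidin-pigmented: (290 − 307.875)² / 307.875 = 1.0378
χ² = 0.2395 + 1.0378 = 1.2773 ≈ 1.277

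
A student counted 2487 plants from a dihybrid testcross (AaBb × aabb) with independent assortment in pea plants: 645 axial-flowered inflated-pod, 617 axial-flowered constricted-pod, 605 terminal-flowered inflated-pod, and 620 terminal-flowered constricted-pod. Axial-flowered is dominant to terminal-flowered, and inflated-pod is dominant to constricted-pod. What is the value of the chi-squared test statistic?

1.362

A dihybrid testcross with independent assortment gives a 1:1:1:1 ratio.
Under the 1:1:1:1 hypothesis (Σ ratio = 4, N = 2487):
  axial-flowered inflated-pod: 2487 × 1/4 = 621.75
  axial-flowered constricted-pod: 2487 × 1/4 = 621.75
  terminal-flowered inflated-pod: 2487 × 1/4 = 621.75
  terminal-flowered constricted-pod: 2487 × 1/4 = 621.75
χ² = Σ (O − E)² / E
  axial-flowered inflated-pod: (645 − 621.75)² / 621.75 = 0.8694
  axial-flowered constricted-pod: (617 − 621.75)² / 621.75 = 0.0363
  terminal-flowered inflated-pod: (605 − 621.75)² / 621.75 = 0.4512
  terminal-flowered constricted-pod: (620 − 621.75)² / 621.75 = 0.0049
χ² = 0.8694 + 0.0363 + 0.4512 + 0.0049 = 1.3618 ≈ 1.362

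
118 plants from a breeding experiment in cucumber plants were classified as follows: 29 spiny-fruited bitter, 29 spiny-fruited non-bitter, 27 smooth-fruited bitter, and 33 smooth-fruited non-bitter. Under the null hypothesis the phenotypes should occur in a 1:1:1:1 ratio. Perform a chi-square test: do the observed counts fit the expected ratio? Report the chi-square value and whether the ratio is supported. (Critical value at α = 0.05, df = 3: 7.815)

Expected counts for N = 118 under a 1:1:1:1 ratio (total parts = 4):
  spiny-fruited bitter: 118 × 1/4 = 29.5
  spiny-fruited non-bitter: 118 × 1/4 = 29.5
  smooth-fruited bitter: 118 × 1/4 = 29.5
  smooth-fruited non-bitter: 118 × 1/4 = 29.5
χ² = Σ (O − E)² / E
  spiny-fruited bitter: (29 − 29.5)² / 29.5 = 0.0085
  spiny-fruited non-bitter: (29 − 29.5)² / 29.5 = 0.0085
  smooth-fruited bitter: (27 − 29.5)² / 29.5 = 0.2119
  smooth-fruited non-bitter: (33 − 29.5)² / 29.5 = 0.4153
χ² = 0.0085 + 0.0085 + 0.2119 + 0.4153 = 0.6442 ≈ 0.644
Degrees of freedom = 4 − 1 = 3; critical value at α = 0.05 is 7.815.
Since 0.644 < 7.815, we fail to reject the null hypothesis — the data are consistent with the 1:1:1:1 ratio.

0.644; consistent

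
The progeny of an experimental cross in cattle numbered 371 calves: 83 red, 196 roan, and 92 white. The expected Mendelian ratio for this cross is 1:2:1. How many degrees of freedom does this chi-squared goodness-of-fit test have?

2

A goodness-of-fit test with 3 phenotype classes has df = 3 − 1 = 2.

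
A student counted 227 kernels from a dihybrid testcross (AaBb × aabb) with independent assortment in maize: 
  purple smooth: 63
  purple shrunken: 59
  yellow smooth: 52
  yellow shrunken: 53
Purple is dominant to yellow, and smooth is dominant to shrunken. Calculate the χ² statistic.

1.423

A dihybrid testcross with independent assortment gives a 1:1:1:1 ratio.
Total ratio parts = 4. Expected numbers out of 227:
  purple smooth: 227 × 1/4 = 56.75
  purple shrunken: 227 × 1/4 = 56.75
  yellow smooth: 227 × 1/4 = 56.75
  yellow shrunken: 227 × 1/4 = 56.75
χ² = Σ (O − E)² / E
  purple smooth: (63 − 56.75)² / 56.75 = 0.6883
  purple shrunken: (59 − 56.75)² / 56.75 = 0.0892
  yellow smooth: (52 − 56.75)² / 56.75 = 0.3976
  yellow shrunken: (53 − 56.75)² / 56.75 = 0.2478
χ² = 0.6883 + 0.0892 + 0.3976 + 0.2478 = 1.4229 ≈ 1.423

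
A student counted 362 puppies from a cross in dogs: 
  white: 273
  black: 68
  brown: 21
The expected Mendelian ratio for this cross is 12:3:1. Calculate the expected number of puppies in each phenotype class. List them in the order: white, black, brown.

271.5, 67.875, 22.625

The 12:3:1 ratio has 16 parts, so with N = 362 the expected counts are:
  white: 362 × 12/16 = 271.5
  black: 362 × 3/16 = 67.875
  brown: 362 × 1/16 = 22.625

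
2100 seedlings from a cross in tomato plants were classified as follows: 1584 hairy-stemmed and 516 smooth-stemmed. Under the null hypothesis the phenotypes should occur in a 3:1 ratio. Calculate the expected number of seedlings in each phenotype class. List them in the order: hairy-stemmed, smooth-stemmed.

The 3:1 ratio has 4 parts, so with N = 2100 the expected counts are:
  hairy-stemmed: 2100 × 3/4 = 1575
  smooth-stemmed: 2100 × 1/4 = 525

1575, 525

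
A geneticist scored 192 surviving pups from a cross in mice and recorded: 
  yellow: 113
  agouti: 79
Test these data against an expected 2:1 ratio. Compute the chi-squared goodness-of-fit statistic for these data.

Under the 2:1 hypothesis (Σ ratio = 3, N = 192):
  yellow: 192 × 2/3 = 128
  agouti: 192 × 1/3 = 64
χ² = Σ (O − E)² / E
  yellow: (113 − 128)² / 128 = 1.7578
  agouti: (79 − 64)² / 64 = 3.5156
χ² = 1.7578 + 3.5156 = 5.2734 ≈ 5.273

5.273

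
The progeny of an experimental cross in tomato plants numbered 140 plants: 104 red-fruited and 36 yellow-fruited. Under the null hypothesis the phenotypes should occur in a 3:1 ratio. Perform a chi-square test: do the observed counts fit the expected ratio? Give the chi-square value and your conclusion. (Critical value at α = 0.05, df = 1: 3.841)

0.038; consistent

Total ratio parts = 4. Expected numbers out of 140:
  red-fruited: 140 × 3/4 = 105
  yellow-fruited: 140 × 1/4 = 35
χ² = Σ (O − E)² / E
  red-fruited: (104 − 105)² / 105 = 0.0095
  yellow-fruited: (36 − 35)² / 35 = 0.0286
χ² = 0.0095 + 0.0286 = 0.0381 ≈ 0.038
Degrees of freedom = 2 − 1 = 1; critical value at α = 0.05 is 3.841.
Since 0.038 < 3.841, we fail to reject the null hypothesis — the data are consistent with the 3:1 ratio.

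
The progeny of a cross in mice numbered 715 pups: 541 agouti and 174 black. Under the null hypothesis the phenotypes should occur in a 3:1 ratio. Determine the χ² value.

Total ratio parts = 4. Expected numbers out of 715:
  agouti: 715 × 3/4 = 536.25
  black: 715 × 1/4 = 178.75
χ² = Σ (O − E)² / E
  agouti: (541 − 536.25)² / 536.25 = 0.0421
  black: (174 − 178.75)² / 178.75 = 0.1262
χ² = 0.0421 + 0.1262 = 0.1683 ≈ 0.168

0.168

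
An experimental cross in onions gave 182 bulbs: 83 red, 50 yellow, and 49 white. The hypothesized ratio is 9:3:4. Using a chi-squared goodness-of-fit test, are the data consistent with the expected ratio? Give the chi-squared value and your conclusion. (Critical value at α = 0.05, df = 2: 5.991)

11.321; not consistent

Expected counts for N = 182 under a 9:3:4 ratio (total parts = 16):
  red: 182 × 9/16 = 102.375
  yellow: 182 × 3/16 = 34.125
  white: 182 × 4/16 = 45.5
χ² = Σ (O − E)² / E
  red: (83 − 102.375)² / 102.375 = 3.6668
  yellow: (50 − 34.125)² / 34.125 = 7.3851
  white: (49 − 45.5)² / 45.5 = 0.2692
χ² = 3.6668 + 7.3851 + 0.2692 = 11.3211 ≈ 11.321
Degrees of freedom = 3 − 1 = 2; critical value at α = 0.05 is 5.991.
Since 11.321 > 5.991, we reject the null hypothesis — the data do not fit the 9:3:4 ratio.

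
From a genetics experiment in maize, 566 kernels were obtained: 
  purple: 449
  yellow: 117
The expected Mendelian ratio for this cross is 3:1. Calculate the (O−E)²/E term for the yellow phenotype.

4.242

The 3:1 ratio has 4 parts, so with N = 566 the expected counts are:
  purple: 566 × 3/4 = 424.5
  yellow: 566 × 1/4 = 141.5
Contribution of yellow: (117 − 141.5)² / 141.5 = 4.2420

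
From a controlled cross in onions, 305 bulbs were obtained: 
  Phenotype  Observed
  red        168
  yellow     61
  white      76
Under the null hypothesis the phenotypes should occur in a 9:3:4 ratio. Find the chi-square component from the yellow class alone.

Expected counts for N = 305 under a 9:3:4 ratio (total parts = 16):
  red: 305 × 9/16 = 171.5625
  yellow: 305 × 3/16 = 57.1875
  white: 305 × 4/16 = 76.25
Contribution of yellow: (61 − 57.1875)² / 57.1875 = 0.2542

0.254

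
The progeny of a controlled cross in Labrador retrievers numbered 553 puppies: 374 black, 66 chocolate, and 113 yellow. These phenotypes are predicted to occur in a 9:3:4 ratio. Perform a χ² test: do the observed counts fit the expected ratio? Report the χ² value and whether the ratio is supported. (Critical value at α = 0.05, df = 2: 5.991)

31.044; not consistent

The 9:3:4 ratio has 16 parts, so with N = 553 the expected counts are:
  black: 553 × 9/16 = 311.0625
  chocolate: 553 × 3/16 = 103.6875
  yellow: 553 × 4/16 = 138.25
χ² = Σ (O − E)² / E
  black: (374 − 311.0625)² / 311.0625 = 12.7342
  chocolate: (66 − 103.6875)² / 103.6875 = 13.6983
  yellow: (113 − 138.25)² / 138.25 = 4.6117
χ² = 12.7342 + 13.6983 + 4.6117 = 31.0442 ≈ 31.044
Degrees of freedom = 3 − 1 = 2; critical value at α = 0.05 is 5.991.
Since 31.044 > 5.991, we reject the null hypothesis — the data do not fit the 9:3:4 ratio.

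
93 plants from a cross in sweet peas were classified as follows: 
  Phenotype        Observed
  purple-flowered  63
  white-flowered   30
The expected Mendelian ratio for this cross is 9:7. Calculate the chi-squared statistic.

Expected counts for N = 93 under a 9:7 ratio (total parts = 16):
  purple-flowered: 93 × 9/16 = 52.3125
  white-flowered: 93 × 7/16 = 40.6875
χ² = Σ (O − E)² / E
  purple-flowered: (63 − 52.3125)² / 52.3125 = 2.1835
  white-flowered: (30 − 40.6875)² / 40.6875 = 2.8073
χ² = 2.1835 + 2.8073 = 4.9908 ≈ 4.991

4.991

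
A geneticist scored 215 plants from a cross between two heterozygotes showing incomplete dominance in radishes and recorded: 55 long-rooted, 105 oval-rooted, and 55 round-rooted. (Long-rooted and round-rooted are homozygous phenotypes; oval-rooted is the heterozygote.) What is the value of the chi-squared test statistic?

With incomplete dominance, a heterozygote × heterozygote cross gives a 1:2:1 phenotypic ratio.
The 1:2:1 ratio has 4 parts, so with N = 215 the expected counts are:
  long-rooted: 215 × 1/4 = 53.75
  oval-rooted: 215 × 2/4 = 107.5
  round-rooted: 215 × 1/4 = 53.75
χ² = Σ (O − E)² / E
  long-rooted: (55 − 53.75)² / 53.75 = 0.0291
  oval-rooted: (105 − 107.5)² / 107.5 = 0.0581
  round-rooted: (55 − 53.75)² / 53.75 = 0.0291
χ² = 0.0291 + 0.0581 + 0.0291 = 0.1163 ≈ 0.116

0.116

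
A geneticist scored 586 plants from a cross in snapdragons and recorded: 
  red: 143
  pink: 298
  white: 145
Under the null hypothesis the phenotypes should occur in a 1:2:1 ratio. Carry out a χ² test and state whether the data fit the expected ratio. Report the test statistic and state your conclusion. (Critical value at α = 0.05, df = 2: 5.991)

Under the 1:2:1 hypothesis (Σ ratio = 4, N = 586):
  red: 586 × 1/4 = 146.5
  pink: 586 × 2/4 = 293
  white: 586 × 1/4 = 146.5
χ² = Σ (O − E)² / E
  red: (143 − 146.5)² / 146.5 = 0.0836
  pink: (298 − 293)² / 293 = 0.0853
  white: (145 − 146.5)² / 146.5 = 0.0154
χ² = 0.0836 + 0.0853 + 0.0154 = 0.1843 ≈ 0.184
Degrees of freedom = 3 − 1 = 2; critical value at α = 0.05 is 5.991.
Since 0.184 < 5.991, we fail to reject the null hypothesis — the data are consistent with the 1:2:1 ratio.

0.184; consistent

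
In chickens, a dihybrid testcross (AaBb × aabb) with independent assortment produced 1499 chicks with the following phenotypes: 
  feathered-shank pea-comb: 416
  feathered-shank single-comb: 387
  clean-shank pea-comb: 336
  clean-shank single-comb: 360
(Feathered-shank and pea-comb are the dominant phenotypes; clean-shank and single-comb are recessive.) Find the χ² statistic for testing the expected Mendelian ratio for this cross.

A dihybrid testcross with independent assortment gives a 1:1:1:1 ratio.
Total ratio parts = 4. Expected numbers out of 1499:
  feathered-shank pea-comb: 1499 × 1/4 = 374.75
  feathered-shank single-comb: 1499 × 1/4 = 374.75
  clean-shank pea-comb: 1499 × 1/4 = 374.75
  clean-shank single-comb: 1499 × 1/4 = 374.75
χ² = Σ (O − E)² / E
  feathered-shank pea-comb: (416 − 374.75)² / 374.75 = 4.5405
  feathered-shank single-comb: (387 − 374.75)² / 374.75 = 0.4004
  clean-shank pea-comb: (336 − 374.75)² / 374.75 = 4.0068
  clean-shank single-comb: (360 − 374.75)² / 374.75 = 0.5806
χ² = 4.5405 + 0.4004 + 4.0068 + 0.5806 = 9.5283 ≈ 9.528

9.528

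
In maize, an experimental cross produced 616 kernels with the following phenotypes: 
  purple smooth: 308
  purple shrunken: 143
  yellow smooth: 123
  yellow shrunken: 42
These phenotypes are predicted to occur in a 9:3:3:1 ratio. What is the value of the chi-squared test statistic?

The 9:3:3:1 ratio has 16 parts, so with N = 616 the expected counts are:
  purple smooth: 616 × 9/16 = 346.5
  purple shrunken: 616 × 3/16 = 115.5
  yellow smooth: 616 × 3/16 = 115.5
  yellow shrunken: 616 × 1/16 = 38.5
χ² = Σ (O − E)² / E
  purple smooth: (308 − 346.5)² / 346.5 = 4.2778
  purple shrunken: (143 − 115.5)² / 115.5 = 6.5476
  yellow smooth: (123 − 115.5)² / 115.5 = 0.4870
  yellow shrunken: (42 − 38.5)² / 38.5 = 0.3182
χ² = 4.2778 + 6.5476 + 0.4870 + 0.3182 = 11.6306 ≈ 11.631

11.631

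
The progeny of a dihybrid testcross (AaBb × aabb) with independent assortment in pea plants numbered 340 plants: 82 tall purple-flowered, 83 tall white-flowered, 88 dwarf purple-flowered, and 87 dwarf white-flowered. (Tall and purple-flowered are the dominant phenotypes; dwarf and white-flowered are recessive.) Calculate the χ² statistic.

0.306

A dihybrid testcross with independent assortment gives a 1:1:1:1 ratio.
Expected counts for N = 340 under a 1:1:1:1 ratio (total parts = 4):
  tall purple-flowered: 340 × 1/4 = 85
  tall white-flowered: 340 × 1/4 = 85
  dwarf purple-flowered: 340 × 1/4 = 85
  dwarf white-flowered: 340 × 1/4 = 85
χ² = Σ (O − E)² / E
  tall purple-flowered: (82 − 85)² / 85 = 0.1059
  tall white-flowered: (83 − 85)² / 85 = 0.0471
  dwarf purple-flowered: (88 − 85)² / 85 = 0.1059
  dwarf white-flowered: (87 − 85)² / 85 = 0.0471
χ² = 0.1059 + 0.0471 + 0.1059 + 0.0471 = 0.306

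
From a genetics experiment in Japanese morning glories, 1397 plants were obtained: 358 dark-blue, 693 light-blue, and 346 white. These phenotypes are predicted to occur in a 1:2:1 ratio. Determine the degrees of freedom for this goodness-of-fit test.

A goodness-of-fit test with 3 phenotype classes has df = 3 − 1 = 2.

2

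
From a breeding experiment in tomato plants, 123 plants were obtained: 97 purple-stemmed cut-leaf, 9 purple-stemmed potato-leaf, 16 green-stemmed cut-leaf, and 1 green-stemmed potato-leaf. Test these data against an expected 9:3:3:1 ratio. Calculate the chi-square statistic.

Expected counts for N = 123 under a 9:3:3:1 ratio (total parts = 16):
  purple-stemmed cut-leaf: 123 × 9/16 = 69.1875
  purple-stemmed potato-leaf: 123 × 3/16 = 23.0625
  green-stemmed cut-leaf: 123 × 3/16 = 23.0625
  green-stemmed potato-leaf: 123 × 1/16 = 7.6875
χ² = Σ (O − E)² / E
  purple-stemmed cut-leaf: (97 − 69.1875)² / 69.1875 = 11.1803
  purple-stemmed potato-leaf: (9 − 23.0625)² / 23.0625 = 8.5747
  green-stemmed cut-leaf: (16 − 23.0625)² / 23.0625 = 2.1628
  green-stemmed potato-leaf: (1 − 7.6875)² / 7.6875 = 5.8176
χ² = 11.1803 + 8.5747 + 2.1628 + 5.8176 = 27.7354 ≈ 27.735

27.735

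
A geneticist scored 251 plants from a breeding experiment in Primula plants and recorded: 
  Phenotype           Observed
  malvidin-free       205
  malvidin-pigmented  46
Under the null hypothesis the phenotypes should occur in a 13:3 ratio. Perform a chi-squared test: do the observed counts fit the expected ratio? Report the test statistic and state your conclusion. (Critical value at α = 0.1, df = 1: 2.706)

0.030; consistent

Expected counts for N = 251 under a 13:3 ratio (total parts = 16):
  malvidin-free: 251 × 13/16 = 203.9375
  malvidin-pigmented: 251 × 3/16 = 47.0625
χ² = Σ (O − E)² / E
  malvidin-free: (205 − 203.9375)² / 203.9375 = 0.0055
  malvidin-pigmented: (46 − 47.0625)² / 47.0625 = 0.0240
χ² = 0.0055 + 0.0240 = 0.0295 ≈ 0.030
Degrees of freedom = 2 − 1 = 1; critical value at α = 0.1 is 2.706.
Since 0.030 < 2.706, we fail to reject the null hypothesis — the data are consistent with the 13:3 ratio.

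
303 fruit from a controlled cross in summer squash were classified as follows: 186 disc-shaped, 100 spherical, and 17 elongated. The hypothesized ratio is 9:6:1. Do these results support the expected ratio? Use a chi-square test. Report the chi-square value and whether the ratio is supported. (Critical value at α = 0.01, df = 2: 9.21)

3.253; consistent

Total ratio parts = 16. Expected numbers out of 303:
  disc-shaped: 303 × 9/16 = 170.4375
  spherical: 303 × 6/16 = 113.625
  elongated: 303 × 1/16 = 18.9375
χ² = Σ (O − E)² / E
  disc-shaped: (186 − 170.4375)² / 170.4375 = 1.4210
  spherical: (100 − 113.625)² / 113.625 = 1.6338
  elongated: (17 − 18.9375)² / 18.9375 = 0.1982
χ² = 1.4210 + 1.6338 + 0.1982 = 3.253
Degrees of freedom = 3 − 1 = 2; critical value at α = 0.01 is 9.21.
Since 3.253 < 9.21, we fail to reject the null hypothesis — the data are consistent with the 9:6:1 ratio.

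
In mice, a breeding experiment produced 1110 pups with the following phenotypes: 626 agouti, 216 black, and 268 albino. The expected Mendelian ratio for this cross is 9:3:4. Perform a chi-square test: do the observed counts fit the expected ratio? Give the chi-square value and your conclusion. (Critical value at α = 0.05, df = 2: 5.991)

0.627; consistent

Total ratio parts = 16. Expected numbers out of 1110:
  agouti: 1110 × 9/16 = 624.375
  black: 1110 × 3/16 = 208.125
  albino: 1110 × 4/16 = 277.5
χ² = Σ (O − E)² / E
  agouti: (626 − 624.375)² / 624.375 = 0.0042
  black: (216 − 208.125)² / 208.125 = 0.2980
  albino: (268 − 277.5)² / 277.5 = 0.3252
χ² = 0.0042 + 0.2980 + 0.3252 = 0.6274 ≈ 0.627
Degrees of freedom = 3 − 1 = 2; critical value at α = 0.05 is 5.991.
Since 0.627 < 5.991, we fail to reject the null hypothesis — the data are consistent with the 9:3:4 ratio.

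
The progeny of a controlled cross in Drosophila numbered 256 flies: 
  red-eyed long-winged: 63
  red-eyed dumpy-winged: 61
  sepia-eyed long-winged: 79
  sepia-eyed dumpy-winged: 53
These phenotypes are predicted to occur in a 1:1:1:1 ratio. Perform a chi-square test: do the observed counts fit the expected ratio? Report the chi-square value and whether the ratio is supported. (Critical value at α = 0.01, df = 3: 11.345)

Total ratio parts = 4. Expected numbers out of 256:
  red-eyed long-winged: 256 × 1/4 = 64
  red-eyed dumpy-winged: 256 × 1/4 = 64
  sepia-eyed long-winged: 256 × 1/4 = 64
  sepia-eyed dumpy-winged: 256 × 1/4 = 64
χ² = Σ (O − E)² / E
  red-eyed long-winged: (63 − 64)² / 64 = 0.0156
  red-eyed dumpy-winged: (61 − 64)² / 64 = 0.1406
  sepia-eyed long-winged: (79 − 64)² / 64 = 3.5156
  sepia-eyed dumpy-winged: (53 − 64)² / 64 = 1.8906
χ² = 0.0156 + 0.1406 + 3.5156 + 1.8906 = 5.5624 ≈ 5.562
Degrees of freedom = 4 − 1 = 3; critical value at α = 0.01 is 11.345.
Since 5.562 < 11.345, we fail to reject the null hypothesis — the data are consistent with the 1:1:1:1 ratio.

5.562; consistent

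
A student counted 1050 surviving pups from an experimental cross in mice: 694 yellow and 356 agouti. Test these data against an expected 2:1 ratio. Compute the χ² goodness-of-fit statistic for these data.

0.154

Expected counts for N = 1050 under a 2:1 ratio (total parts = 3):
  yellow: 1050 × 2/3 = 700
  agouti: 1050 × 1/3 = 350
χ² = Σ (O − E)² / E
  yellow: (694 − 700)² / 700 = 0.0514
  agouti: (356 − 350)² / 350 = 0.1029
χ² = 0.0514 + 0.1029 = 0.1543 ≈ 0.154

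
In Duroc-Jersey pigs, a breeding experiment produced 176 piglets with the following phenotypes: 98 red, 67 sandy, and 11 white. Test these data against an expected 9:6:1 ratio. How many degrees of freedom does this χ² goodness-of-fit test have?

2

A goodness-of-fit test with 3 phenotype classes has df = 3 − 1 = 2.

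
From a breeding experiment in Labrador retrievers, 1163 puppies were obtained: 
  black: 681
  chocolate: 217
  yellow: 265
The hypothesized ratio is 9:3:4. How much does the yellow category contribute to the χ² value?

The 9:3:4 ratio has 16 parts, so with N = 1163 the expected counts are:
  black: 1163 × 9/16 = 654.1875
  chocolate: 1163 × 3/16 = 218.0625
  yellow: 1163 × 4/16 = 290.75
Contribution of yellow: (265 − 290.75)² / 290.75 = 2.2805

2.281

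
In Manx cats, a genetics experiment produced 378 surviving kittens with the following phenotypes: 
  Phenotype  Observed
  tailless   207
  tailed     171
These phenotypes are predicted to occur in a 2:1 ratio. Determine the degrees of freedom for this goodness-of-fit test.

1

A goodness-of-fit test with 2 phenotype classes has df = 2 − 1 = 1.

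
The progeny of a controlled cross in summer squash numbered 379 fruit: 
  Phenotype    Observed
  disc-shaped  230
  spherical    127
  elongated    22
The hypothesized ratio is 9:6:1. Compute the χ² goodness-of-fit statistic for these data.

3.056

The 9:6:1 ratio has 16 parts, so with N = 379 the expected counts are:
  disc-shaped: 379 × 9/16 = 213.1875
  spherical: 379 × 6/16 = 142.125
  elongated: 379 × 1/16 = 23.6875
χ² = Σ (O − E)² / E
  disc-shaped: (230 − 213.1875)² / 213.1875 = 1.3259
  spherical: (127 − 142.125)² / 142.125 = 1.6096
  elongated: (22 − 23.6875)² / 23.6875 = 0.1202
χ² = 1.3259 + 1.6096 + 0.1202 = 3.0557 ≈ 3.056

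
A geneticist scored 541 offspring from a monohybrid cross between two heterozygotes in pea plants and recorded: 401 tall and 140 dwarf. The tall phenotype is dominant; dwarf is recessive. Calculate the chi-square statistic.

0.222

For a monohybrid cross between heterozygotes with complete dominance, the expected phenotypic ratio is 3:1.
The 3:1 ratio has 4 parts, so with N = 541 the expected counts are:
  tall: 541 × 3/4 = 405.75
  dwarf: 541 × 1/4 = 135.25
χ² = Σ (O − E)² / E
  tall: (401 − 405.75)² / 405.75 = 0.0556
  dwarf: (140 − 135.25)² / 135.25 = 0.1668
χ² = 0.0556 + 0.1668 = 0.2224 ≈ 0.222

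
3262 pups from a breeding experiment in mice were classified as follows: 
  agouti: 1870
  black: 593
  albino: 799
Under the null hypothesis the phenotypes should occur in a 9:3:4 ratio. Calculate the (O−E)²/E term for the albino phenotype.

Expected counts for N = 3262 under a 9:3:4 ratio (total parts = 16):
  agouti: 3262 × 9/16 = 1834.875
  black: 3262 × 3/16 = 611.625
  albino: 3262 × 4/16 = 815.5
Contribution of albino: (799 − 815.5)² / 815.5 = 0.3338

0.334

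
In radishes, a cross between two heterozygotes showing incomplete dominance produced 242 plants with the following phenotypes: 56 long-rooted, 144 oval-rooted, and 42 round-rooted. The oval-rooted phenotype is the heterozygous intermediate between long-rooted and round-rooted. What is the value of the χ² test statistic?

With incomplete dominance, a heterozygote × heterozygote cross gives a 1:2:1 phenotypic ratio.
Expected counts for N = 242 under a 1:2:1 ratio (total parts = 4):
  long-rooted: 242 × 1/4 = 60.5
  oval-rooted: 242 × 2/4 = 121
  round-rooted: 242 × 1/4 = 60.5
χ² = Σ (O − E)² / E
  long-rooted: (56 − 60.5)² / 60.5 = 0.3347
  oval-rooted: (144 − 121)² / 121 = 4.3719
  round-rooted: (42 − 60.5)² / 60.5 = 5.6570
χ² = 0.3347 + 4.3719 + 5.6570 = 10.3636 ≈ 10.364

10.364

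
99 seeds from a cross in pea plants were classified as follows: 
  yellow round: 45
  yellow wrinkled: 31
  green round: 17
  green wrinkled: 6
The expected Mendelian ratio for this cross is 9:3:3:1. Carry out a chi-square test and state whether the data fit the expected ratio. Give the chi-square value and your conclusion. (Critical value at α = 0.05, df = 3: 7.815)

10.522; not consistent

Total ratio parts = 16. Expected numbers out of 99:
  yellow round: 99 × 9/16 = 55.6875
  yellow wrinkled: 99 × 3/16 = 18.5625
  green round: 99 × 3/16 = 18.5625
  green wrinkled: 99 × 1/16 = 6.1875
χ² = Σ (O − E)² / E
  yellow round: (45 − 55.6875)² / 55.6875 = 2.0511
  yellow wrinkled: (31 − 18.5625)² / 18.5625 = 8.3335
  green round: (17 − 18.5625)² / 18.5625 = 0.1315
  green wrinkled: (6 − 6.1875)² / 6.1875 = 0.0057
χ² = 2.0511 + 8.3335 + 0.1315 + 0.0057 = 10.5218 ≈ 10.522
Degrees of freedom = 4 − 1 = 3; critical value at α = 0.05 is 7.815.
Since 10.522 > 7.815, we reject the null hypothesis — the data do not fit the 9:3:3:1 ratio.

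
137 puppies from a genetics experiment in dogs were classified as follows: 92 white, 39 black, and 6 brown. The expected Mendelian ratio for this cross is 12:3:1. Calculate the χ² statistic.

8.791

Total ratio parts = 16. Expected numbers out of 137:
  white: 137 × 12/16 = 102.75
  black: 137 × 3/16 = 25.6875
  brown: 137 × 1/16 = 8.5625
χ² = Σ (O − E)² / E
  white: (92 − 102.75)² / 102.75 = 1.1247
  black: (39 − 25.6875)² / 25.6875 = 6.8992
  brown: (6 − 8.5625)² / 8.5625 = 0.7669
χ² = 1.1247 + 6.8992 + 0.7669 = 8.7908 ≈ 8.791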